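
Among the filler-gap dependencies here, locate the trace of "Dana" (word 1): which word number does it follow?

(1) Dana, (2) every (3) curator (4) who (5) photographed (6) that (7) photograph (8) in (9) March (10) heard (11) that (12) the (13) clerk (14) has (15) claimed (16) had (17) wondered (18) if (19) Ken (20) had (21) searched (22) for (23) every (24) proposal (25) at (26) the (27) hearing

15

The displaced element is "Dana" (word 1).
It is linked across 2 clause boundaries (that → Ø).
It functions as the subject of "wondered", so the gap sits immediately after word 15 ("claimed").
Base order: Every curator who photographed that photograph in March heard that the clerk has claimed that Dana had wondered if Ken had searched for every proposal at the hearing.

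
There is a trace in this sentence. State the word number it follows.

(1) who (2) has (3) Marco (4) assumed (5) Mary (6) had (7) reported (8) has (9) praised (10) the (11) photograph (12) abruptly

7

The displaced element is "who" (word 1).
It is linked across 2 clause boundaries (Ø → Ø).
It functions as the subject of "praised", so the gap sits immediately after word 7 ("reported").
Base order: Marco has assumed Mary had reported that who has praised the photograph abruptly.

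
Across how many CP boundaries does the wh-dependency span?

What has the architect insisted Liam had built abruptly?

"what" is extracted from the object of "built".
Boundaries crossed, outermost first: [Ø] — 1 in total.

1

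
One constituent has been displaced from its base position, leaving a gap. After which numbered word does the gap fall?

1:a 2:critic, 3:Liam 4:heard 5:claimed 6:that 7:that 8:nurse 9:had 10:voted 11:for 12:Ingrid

4

The displaced element is "a critic" (word 2).
It is linked across 1 clause boundary (Ø).
It functions as the subject of "claimed", so the gap sits immediately after word 4 ("heard").
Base order: Liam heard a critic claimed that that nurse had voted for Ingrid.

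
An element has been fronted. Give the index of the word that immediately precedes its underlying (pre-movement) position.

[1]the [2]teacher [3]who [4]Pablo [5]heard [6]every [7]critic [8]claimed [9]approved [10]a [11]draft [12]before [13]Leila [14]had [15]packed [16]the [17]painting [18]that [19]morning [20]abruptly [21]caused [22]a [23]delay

The displaced element is "the teacher" (word 2).
It is linked across 2 clause boundaries (Ø → Ø).
It functions as the subject of "approved", so the gap sits immediately after word 8 ("claimed").
Base order: Pablo heard every critic claimed that the teacher approved a draft before Leila had packed the painting that morning abruptly.

8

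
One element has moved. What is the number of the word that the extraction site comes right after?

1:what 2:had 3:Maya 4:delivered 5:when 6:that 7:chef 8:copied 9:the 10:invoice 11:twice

The displaced element is "what" (word 1).
It functions as the direct object of "delivered", so the gap sits immediately after word 4 ("delivered").
Base order: Maya had delivered what when that chef copied the invoice twice.

4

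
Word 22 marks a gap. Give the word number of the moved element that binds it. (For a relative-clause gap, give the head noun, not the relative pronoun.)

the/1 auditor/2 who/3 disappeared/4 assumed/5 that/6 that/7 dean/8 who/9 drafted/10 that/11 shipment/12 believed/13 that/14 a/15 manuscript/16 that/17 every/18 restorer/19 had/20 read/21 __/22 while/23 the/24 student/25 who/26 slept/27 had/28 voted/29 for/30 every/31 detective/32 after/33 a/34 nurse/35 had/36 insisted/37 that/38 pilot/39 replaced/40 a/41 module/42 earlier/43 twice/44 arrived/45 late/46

The gap at 22 is the object of "read", inside a relative clause.
The relative pronoun is "that" (word 17); it is bound by the head noun immediately before it.
Its filler is the head noun "manuscript", at word 16.

16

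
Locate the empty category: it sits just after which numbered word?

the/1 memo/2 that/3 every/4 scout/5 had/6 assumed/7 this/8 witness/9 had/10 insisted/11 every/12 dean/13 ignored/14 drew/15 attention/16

14

The displaced element is "the memo" (word 2).
It is linked across 2 clause boundaries (Ø → Ø).
It functions as the direct object of "ignored", so the gap sits immediately after word 14 ("ignored").
Base order: Every scout had assumed this witness had insisted every dean ignored the memo.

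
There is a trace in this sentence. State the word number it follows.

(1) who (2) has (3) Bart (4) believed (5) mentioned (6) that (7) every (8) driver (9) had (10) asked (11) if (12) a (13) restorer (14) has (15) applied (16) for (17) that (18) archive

The displaced element is "who" (word 1).
It is linked across 1 clause boundary (Ø).
It functions as the subject of "mentioned", so the gap sits immediately after word 4 ("believed").
Base order: Bart has believed that who mentioned that every driver had asked if a restorer has applied for that archive.

4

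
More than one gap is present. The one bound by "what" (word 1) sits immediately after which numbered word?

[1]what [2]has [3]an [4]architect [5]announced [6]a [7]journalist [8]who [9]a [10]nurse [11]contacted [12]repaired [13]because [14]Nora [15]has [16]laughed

The displaced element is "what" (word 1).
It is linked across 1 clause boundary (Ø).
It functions as the direct object of "repaired", so the gap sits immediately after word 12 ("repaired").
Base order: An architect has announced a journalist who a nurse contacted repaired what because Nora has laughed.

12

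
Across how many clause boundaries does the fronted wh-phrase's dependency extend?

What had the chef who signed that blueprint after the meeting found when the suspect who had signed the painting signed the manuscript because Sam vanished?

"what" originates inside the matrix clause — no clause boundary is crossed.

0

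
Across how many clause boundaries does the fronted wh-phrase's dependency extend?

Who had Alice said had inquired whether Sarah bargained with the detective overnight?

1

"who" is extracted from the subject of "inquired".
Boundaries crossed, outermost first: [Ø] — 1 in total.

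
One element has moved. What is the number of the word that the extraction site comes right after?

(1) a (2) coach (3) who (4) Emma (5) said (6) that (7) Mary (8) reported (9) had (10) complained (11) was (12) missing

The displaced element is "a coach" (word 2).
It is linked across 2 clause boundaries (that → Ø).
It functions as the subject of "complained", so the gap sits immediately after word 8 ("reported").
Base order: Emma said that Mary reported that a coach had complained.

8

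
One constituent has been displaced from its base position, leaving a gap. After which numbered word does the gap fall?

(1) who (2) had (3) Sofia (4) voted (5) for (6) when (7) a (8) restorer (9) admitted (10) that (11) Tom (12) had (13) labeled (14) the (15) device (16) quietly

The displaced element is "who" (word 1).
It functions as the object of the preposition "for" of "voted", so the gap sits immediately after word 5 ("for").
Base order: Sofia had voted for who when a restorer admitted that Tom had labeled the device quietly.

5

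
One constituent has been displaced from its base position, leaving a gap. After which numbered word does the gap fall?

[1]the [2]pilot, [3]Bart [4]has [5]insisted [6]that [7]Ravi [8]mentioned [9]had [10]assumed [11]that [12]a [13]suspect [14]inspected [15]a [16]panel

The displaced element is "the pilot" (word 2).
It is linked across 2 clause boundaries (that → Ø).
It functions as the subject of "assumed", so the gap sits immediately after word 8 ("mentioned").
Base order: Bart has insisted that Ravi mentioned that the pilot had assumed that a suspect inspected a panel.

8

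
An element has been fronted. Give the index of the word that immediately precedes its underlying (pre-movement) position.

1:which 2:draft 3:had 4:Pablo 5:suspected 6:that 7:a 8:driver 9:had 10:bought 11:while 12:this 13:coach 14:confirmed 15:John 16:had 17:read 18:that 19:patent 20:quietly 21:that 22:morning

The displaced element is "which draft" (word 2).
It is linked across 1 clause boundary (that).
It functions as the direct object of "bought", so the gap sits immediately after word 10 ("bought").
Base order: Pablo had suspected that a driver had bought which draft while this coach confirmed John had read that patent quietly that morning.

10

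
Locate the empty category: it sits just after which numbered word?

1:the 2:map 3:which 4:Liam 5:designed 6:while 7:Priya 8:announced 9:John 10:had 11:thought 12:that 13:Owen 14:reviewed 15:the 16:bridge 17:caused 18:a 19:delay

5

The displaced element is "the map" (word 2).
It functions as the direct object of "designed", so the gap sits immediately after word 5 ("designed").
Base order: Liam designed the map while Priya announced John had thought that Owen reviewed the bridge.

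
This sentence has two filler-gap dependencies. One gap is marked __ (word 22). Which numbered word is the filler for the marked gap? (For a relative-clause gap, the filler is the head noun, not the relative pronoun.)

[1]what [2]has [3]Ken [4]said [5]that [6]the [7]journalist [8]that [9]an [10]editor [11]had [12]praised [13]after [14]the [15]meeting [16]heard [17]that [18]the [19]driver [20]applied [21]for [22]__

The marked gap is the object of the preposition "for" of "applied".
Its filler is the fronted wh-phrase "what", at word 1.
(The other dependency links word 7 to a gap after word 12.)

1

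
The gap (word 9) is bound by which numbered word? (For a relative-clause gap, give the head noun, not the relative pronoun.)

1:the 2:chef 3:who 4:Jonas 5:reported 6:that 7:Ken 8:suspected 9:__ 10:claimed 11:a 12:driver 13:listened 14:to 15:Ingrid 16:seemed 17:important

The gap at 9 is the subject of "claimed", inside a relative clause.
The relative pronoun is "who" (word 3); it is bound by the head noun immediately before it.
Its filler is the head noun "chef", at word 2.

2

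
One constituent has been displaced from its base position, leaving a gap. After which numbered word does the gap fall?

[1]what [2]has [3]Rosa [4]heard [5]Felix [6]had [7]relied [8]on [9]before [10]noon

The displaced element is "what" (word 1).
It is linked across 1 clause boundary (Ø).
It functions as the object of the preposition "on" of "relied", so the gap sits immediately after word 8 ("on").
Base order: Rosa has heard Felix had relied on what before noon.

8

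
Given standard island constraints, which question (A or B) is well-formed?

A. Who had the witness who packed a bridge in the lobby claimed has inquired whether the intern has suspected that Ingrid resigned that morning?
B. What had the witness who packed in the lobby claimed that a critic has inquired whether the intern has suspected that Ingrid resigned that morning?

In B, the wh-phrase is extracted from inside a complex-NP island (relative clause) (introduced by "who"), which blocks movement.
In A, the extraction path crosses only that-complement boundaries, which are transparent.
So A is grammatical.

A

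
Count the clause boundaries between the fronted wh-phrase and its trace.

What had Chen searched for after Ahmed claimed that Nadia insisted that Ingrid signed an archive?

"what" originates inside the matrix clause — no clause boundary is crossed.

0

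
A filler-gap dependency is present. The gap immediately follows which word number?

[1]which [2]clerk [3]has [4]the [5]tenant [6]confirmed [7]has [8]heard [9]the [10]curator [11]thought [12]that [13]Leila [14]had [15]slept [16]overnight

The displaced element is "which clerk" (word 2).
It is linked across 1 clause boundary (Ø).
It functions as the subject of "heard", so the gap sits immediately after word 6 ("confirmed").
Base order: The tenant has confirmed that which clerk has heard the curator thought that Leila had slept overnight.

6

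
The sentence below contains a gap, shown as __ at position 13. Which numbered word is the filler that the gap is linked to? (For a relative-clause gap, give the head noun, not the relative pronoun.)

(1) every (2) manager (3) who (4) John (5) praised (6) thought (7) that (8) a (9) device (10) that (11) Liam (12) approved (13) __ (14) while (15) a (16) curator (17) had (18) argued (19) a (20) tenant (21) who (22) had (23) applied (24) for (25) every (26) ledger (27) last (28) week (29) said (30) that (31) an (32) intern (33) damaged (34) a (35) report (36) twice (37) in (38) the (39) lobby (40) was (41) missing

9

The gap at 13 is the object of "approved", inside a relative clause.
The relative pronoun is "that" (word 10); it is bound by the head noun immediately before it.
Its filler is the head noun "device", at word 9.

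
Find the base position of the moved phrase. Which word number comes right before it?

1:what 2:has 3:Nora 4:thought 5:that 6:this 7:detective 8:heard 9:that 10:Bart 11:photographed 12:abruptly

The displaced element is "what" (word 1).
It is linked across 2 clause boundaries (that → that).
It functions as the direct object of "photographed", so the gap sits immediately after word 11 ("photographed").
Base order: Nora has thought that this detective heard that Bart photographed what abruptly.

11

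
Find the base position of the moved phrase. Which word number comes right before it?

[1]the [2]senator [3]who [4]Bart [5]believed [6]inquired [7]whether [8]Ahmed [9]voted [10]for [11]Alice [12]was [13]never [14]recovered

5

The displaced element is "the senator" (word 2).
It is linked across 1 clause boundary (Ø).
It functions as the subject of "inquired", so the gap sits immediately after word 5 ("believed").
Base order: Bart believed that the senator inquired whether Ahmed voted for Alice.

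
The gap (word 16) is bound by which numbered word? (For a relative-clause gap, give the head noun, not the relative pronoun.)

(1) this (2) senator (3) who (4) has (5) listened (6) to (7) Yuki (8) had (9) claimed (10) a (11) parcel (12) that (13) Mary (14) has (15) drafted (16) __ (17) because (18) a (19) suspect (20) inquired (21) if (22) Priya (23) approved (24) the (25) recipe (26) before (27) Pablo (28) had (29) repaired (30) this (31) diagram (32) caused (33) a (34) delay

The gap at 16 is the object of "drafted", inside a relative clause.
The relative pronoun is "that" (word 12); it is bound by the head noun immediately before it.
Its filler is the head noun "parcel", at word 11.

11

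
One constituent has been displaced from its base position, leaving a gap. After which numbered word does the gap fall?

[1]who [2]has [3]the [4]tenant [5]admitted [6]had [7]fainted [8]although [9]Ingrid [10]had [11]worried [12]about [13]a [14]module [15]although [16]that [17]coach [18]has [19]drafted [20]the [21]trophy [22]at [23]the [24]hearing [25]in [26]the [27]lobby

The displaced element is "who" (word 1).
It is linked across 1 clause boundary (Ø).
It functions as the subject of "fainted", so the gap sits immediately after word 5 ("admitted").
Base order: The tenant has admitted that who had fainted although Ingrid had worried about a module although that coach has drafted the trophy at the hearing in the lobby.

5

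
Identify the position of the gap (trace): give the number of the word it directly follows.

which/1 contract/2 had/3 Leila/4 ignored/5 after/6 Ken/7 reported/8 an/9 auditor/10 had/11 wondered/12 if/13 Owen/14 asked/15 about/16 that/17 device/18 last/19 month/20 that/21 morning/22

The displaced element is "which contract" (word 2).
It functions as the direct object of "ignored", so the gap sits immediately after word 5 ("ignored").
Base order: Leila had ignored which contract after Ken reported an auditor had wondered if Owen asked about that device last month that morning.

5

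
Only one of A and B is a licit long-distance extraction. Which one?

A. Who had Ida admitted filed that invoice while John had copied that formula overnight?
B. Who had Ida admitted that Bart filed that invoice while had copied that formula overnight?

A

In B, the wh-phrase is extracted from inside an adjunct island (introduced by "while"), which blocks movement.
In A, the extraction path crosses only that-complement boundaries, which are transparent.
So A is grammatical.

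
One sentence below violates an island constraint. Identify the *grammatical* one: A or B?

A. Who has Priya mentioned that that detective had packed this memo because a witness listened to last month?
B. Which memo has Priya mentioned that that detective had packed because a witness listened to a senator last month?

B

In A, the wh-phrase is extracted from inside an adjunct island (introduced by "because"), which blocks movement.
In B, the extraction path crosses only that-complement boundaries, which are transparent.
So B is grammatical.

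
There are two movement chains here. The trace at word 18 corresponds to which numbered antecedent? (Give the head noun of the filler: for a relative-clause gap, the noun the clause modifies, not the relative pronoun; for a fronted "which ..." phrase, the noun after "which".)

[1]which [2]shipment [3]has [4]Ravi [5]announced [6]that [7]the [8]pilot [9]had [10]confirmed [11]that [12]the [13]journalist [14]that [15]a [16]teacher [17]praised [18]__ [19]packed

13

The marked gap is inside the relative clause, the direct object of "praised".
Its filler is the head noun "journalist" (via "that"), at word 13.
(The other dependency links word 2 to a gap after word 19.)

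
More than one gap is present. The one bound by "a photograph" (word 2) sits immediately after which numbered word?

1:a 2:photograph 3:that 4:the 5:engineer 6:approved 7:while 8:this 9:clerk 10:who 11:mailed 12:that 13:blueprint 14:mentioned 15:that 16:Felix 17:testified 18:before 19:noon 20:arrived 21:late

The displaced element is "a photograph" (word 2).
It functions as the direct object of "approved", so the gap sits immediately after word 6 ("approved").
Base order: The engineer approved a photograph while this clerk who mailed that blueprint mentioned that Felix testified before noon.

6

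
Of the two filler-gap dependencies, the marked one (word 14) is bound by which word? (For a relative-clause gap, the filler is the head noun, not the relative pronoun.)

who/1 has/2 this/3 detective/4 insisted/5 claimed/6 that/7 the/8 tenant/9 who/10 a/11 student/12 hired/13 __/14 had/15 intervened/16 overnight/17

The marked gap is inside the relative clause, the direct object of "hired".
Its filler is the head noun "tenant" (via "who"), at word 9.
(The other dependency links word 1 to a gap after word 5.)

9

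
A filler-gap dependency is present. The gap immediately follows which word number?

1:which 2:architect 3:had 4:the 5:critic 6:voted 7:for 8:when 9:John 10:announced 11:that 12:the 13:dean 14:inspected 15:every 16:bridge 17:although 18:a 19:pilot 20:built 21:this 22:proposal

7

The displaced element is "which architect" (word 2).
It functions as the object of the preposition "for" of "voted", so the gap sits immediately after word 7 ("for").
Base order: The critic had voted for which architect when John announced that the dean inspected every bridge although a pilot built this proposal.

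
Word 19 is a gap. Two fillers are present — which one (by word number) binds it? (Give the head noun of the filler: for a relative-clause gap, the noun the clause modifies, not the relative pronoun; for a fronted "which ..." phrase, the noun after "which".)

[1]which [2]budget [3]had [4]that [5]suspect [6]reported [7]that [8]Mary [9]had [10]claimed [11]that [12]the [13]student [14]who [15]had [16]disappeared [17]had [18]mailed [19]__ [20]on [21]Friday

The marked gap is the direct object of "mailed".
Its filler is the fronted wh-phrase "which budget", at word 2.
(The other dependency links word 13 to a gap after word 14.)

2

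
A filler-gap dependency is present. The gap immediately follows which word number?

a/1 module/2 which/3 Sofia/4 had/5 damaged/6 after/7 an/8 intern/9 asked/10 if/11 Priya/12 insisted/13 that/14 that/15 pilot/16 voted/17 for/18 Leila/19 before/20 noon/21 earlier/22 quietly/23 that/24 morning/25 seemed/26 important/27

The displaced element is "a module" (word 2).
It functions as the direct object of "damaged", so the gap sits immediately after word 6 ("damaged").
Base order: Sofia had damaged a module after an intern asked if Priya insisted that that pilot voted for Leila before noon earlier quietly that morning.

6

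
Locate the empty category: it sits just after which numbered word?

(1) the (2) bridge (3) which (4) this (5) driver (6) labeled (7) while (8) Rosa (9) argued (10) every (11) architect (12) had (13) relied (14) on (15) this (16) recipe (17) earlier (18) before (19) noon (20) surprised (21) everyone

6

The displaced element is "the bridge" (word 2).
It functions as the direct object of "labeled", so the gap sits immediately after word 6 ("labeled").
Base order: This driver labeled the bridge while Rosa argued every architect had relied on this recipe earlier before noon.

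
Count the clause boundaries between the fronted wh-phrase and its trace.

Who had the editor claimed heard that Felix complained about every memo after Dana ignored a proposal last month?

"who" is extracted from the subject of "heard".
Boundaries crossed, outermost first: [Ø] — 1 in total.

1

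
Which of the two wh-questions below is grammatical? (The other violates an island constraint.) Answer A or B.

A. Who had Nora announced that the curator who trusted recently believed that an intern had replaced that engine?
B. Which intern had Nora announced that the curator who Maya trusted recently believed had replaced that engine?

In A, the wh-phrase is extracted from inside a complex-NP island (relative clause) (introduced by "who"), which blocks movement.
In B, the extraction path crosses only that-complement boundaries, which are transparent.
So B is grammatical.

B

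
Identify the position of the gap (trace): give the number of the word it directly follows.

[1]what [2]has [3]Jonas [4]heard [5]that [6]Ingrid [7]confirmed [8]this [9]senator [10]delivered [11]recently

10

The displaced element is "what" (word 1).
It is linked across 2 clause boundaries (that → Ø).
It functions as the direct object of "delivered", so the gap sits immediately after word 10 ("delivered").
Base order: Jonas has heard that Ingrid confirmed this senator delivered what recently.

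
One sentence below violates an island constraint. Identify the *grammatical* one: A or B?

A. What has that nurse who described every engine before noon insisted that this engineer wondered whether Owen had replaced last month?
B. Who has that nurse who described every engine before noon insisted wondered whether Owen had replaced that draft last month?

B

In A, the wh-phrase is extracted from inside a wh-island (introduced by "whether"), which blocks movement.
In B, the extraction path crosses only that-complement boundaries, which are transparent.
So B is grammatical.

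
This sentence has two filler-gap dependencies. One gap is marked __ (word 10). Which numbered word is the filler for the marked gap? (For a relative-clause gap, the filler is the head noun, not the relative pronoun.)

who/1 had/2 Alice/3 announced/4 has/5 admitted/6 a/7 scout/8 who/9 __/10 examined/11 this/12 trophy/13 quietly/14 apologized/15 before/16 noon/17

8

The marked gap is inside the relative clause, the subject of "examined".
Its filler is the head noun "scout" (via "who"), at word 8.
(The other dependency links word 1 to a gap after word 4.)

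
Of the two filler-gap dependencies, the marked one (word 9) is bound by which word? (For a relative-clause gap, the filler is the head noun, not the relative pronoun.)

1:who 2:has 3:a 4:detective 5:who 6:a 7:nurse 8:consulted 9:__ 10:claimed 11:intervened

The marked gap is inside the relative clause, the direct object of "consulted".
Its filler is the head noun "detective" (via "who"), at word 4.
(The other dependency links word 1 to a gap after word 10.)

4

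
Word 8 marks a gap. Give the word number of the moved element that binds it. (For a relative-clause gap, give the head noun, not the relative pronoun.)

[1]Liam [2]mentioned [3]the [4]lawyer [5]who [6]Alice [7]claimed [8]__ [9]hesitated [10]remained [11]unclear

The gap at 8 is the subject of "hesitated", inside a relative clause.
The relative pronoun is "who" (word 5); it is bound by the head noun immediately before it.
Its filler is the head noun "lawyer", at word 4.

4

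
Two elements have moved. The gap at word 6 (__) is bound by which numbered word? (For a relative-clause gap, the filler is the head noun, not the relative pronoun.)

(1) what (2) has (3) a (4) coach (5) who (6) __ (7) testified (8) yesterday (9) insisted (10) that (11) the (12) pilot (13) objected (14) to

4

The marked gap is inside the relative clause, the subject of "testified".
Its filler is the head noun "coach" (via "who"), at word 4.
(The other dependency links word 1 to a gap after word 14.)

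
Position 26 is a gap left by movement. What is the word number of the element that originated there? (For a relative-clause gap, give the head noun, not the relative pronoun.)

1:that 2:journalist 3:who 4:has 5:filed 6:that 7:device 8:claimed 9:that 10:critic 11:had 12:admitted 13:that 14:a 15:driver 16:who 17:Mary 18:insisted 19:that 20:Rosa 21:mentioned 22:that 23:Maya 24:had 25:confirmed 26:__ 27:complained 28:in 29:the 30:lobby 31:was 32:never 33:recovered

The gap at 26 is the subject of "complained", inside a relative clause.
The relative pronoun is "who" (word 16); it is bound by the head noun immediately before it.
Its filler is the head noun "driver", at word 15.

15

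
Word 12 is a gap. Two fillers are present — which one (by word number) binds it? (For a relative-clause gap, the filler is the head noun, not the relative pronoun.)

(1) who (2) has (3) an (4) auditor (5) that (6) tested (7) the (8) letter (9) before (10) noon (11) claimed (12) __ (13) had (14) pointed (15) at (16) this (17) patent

1

The marked gap is the subject of "pointed".
Its filler is the fronted wh-phrase "who", at word 1.
(The other dependency links word 4 to a gap after word 5.)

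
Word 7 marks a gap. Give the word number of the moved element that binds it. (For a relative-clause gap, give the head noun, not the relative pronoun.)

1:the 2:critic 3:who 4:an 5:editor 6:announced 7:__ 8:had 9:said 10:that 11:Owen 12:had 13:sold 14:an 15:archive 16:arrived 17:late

The gap at 7 is the subject of "said", inside a relative clause.
The relative pronoun is "who" (word 3); it is bound by the head noun immediately before it.
Its filler is the head noun "critic", at word 2.

2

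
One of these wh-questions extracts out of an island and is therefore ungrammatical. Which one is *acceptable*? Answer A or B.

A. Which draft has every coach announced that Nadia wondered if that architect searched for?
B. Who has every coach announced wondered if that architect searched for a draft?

B

In A, the wh-phrase is extracted from inside a wh-island (introduced by "if"), which blocks movement.
In B, the extraction path crosses only that-complement boundaries, which are transparent.
So B is grammatical.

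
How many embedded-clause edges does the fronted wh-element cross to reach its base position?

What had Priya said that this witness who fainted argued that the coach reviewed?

2

"what" is extracted from the object of "reviewed".
Boundaries crossed, outermost first: [that], [that] — 2 in total.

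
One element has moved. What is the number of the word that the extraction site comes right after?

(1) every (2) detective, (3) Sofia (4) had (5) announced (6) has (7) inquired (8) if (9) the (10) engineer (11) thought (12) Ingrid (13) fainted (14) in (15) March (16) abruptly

5

The displaced element is "every detective" (word 2).
It is linked across 1 clause boundary (Ø).
It functions as the subject of "inquired", so the gap sits immediately after word 5 ("announced").
Base order: Sofia had announced that every detective has inquired if the engineer thought Ingrid fainted in March abruptly.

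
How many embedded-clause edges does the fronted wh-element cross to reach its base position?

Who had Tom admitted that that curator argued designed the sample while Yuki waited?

"who" is extracted from the subject of "designed".
Boundaries crossed, outermost first: [that], [Ø] — 2 in total.

2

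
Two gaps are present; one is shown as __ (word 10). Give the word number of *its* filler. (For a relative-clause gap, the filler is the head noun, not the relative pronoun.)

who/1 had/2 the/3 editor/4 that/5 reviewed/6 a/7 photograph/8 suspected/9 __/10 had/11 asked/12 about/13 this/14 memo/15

1

The marked gap is the subject of "asked".
Its filler is the fronted wh-phrase "who", at word 1.
(The other dependency links word 4 to a gap after word 5.)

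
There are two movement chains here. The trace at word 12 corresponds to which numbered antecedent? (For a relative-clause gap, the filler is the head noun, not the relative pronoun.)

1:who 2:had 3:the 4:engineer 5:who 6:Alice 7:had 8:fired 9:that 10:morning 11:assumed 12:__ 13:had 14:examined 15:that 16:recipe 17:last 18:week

The marked gap is the subject of "examined".
Its filler is the fronted wh-phrase "who", at word 1.
(The other dependency links word 4 to a gap after word 8.)

1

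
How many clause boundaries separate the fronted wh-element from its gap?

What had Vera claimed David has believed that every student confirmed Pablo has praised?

3

"what" is extracted from the object of "praised".
Boundaries crossed, outermost first: [Ø], [that], [Ø] — 3 in total.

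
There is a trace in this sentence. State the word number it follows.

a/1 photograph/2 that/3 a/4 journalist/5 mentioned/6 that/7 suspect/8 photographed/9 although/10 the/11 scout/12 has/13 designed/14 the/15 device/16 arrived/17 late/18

9

The displaced element is "a photograph" (word 2).
It is linked across 1 clause boundary (Ø).
It functions as the direct object of "photographed", so the gap sits immediately after word 9 ("photographed").
Base order: A journalist mentioned that suspect photographed a photograph although the scout has designed the device.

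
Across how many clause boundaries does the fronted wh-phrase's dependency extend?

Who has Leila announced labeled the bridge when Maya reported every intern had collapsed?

1

"who" is extracted from the subject of "labeled".
Boundaries crossed, outermost first: [Ø] — 1 in total.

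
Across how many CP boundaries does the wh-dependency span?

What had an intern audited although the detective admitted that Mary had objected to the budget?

"what" originates inside the matrix clause — no clause boundary is crossed.

0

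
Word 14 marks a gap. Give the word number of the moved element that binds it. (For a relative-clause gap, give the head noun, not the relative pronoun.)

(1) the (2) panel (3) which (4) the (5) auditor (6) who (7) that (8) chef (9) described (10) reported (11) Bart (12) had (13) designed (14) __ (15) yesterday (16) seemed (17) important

2

The gap at 14 is the object of "designed", inside a relative clause.
The relative pronoun is "which" (word 3); it is bound by the head noun immediately before it.
Its filler is the head noun "panel", at word 2.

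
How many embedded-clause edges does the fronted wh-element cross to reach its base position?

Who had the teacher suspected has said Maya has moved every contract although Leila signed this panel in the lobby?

"who" is extracted from the subject of "said".
Boundaries crossed, outermost first: [Ø] — 1 in total.

1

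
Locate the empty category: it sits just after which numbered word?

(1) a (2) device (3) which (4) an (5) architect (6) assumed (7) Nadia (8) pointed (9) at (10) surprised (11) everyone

The displaced element is "a device" (word 2).
It is linked across 1 clause boundary (Ø).
It functions as the object of the preposition "at" of "pointed", so the gap sits immediately after word 9 ("at").
Base order: An architect assumed Nadia pointed at a device.

9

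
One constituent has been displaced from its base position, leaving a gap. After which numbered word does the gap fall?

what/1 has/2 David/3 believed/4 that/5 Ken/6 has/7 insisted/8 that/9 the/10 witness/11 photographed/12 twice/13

12

The displaced element is "what" (word 1).
It is linked across 2 clause boundaries (that → that).
It functions as the direct object of "photographed", so the gap sits immediately after word 12 ("photographed").
Base order: David has believed that Ken has insisted that the witness photographed what twice.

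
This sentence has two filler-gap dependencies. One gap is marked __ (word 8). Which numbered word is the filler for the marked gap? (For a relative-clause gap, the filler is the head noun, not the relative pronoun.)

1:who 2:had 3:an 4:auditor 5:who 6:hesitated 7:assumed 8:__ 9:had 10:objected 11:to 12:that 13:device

1

The marked gap is the subject of "objected".
Its filler is the fronted wh-phrase "who", at word 1.
(The other dependency links word 4 to a gap after word 5.)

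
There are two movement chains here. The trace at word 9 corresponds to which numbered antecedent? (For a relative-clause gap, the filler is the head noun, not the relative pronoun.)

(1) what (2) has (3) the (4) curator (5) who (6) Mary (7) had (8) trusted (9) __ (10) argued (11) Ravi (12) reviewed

The marked gap is inside the relative clause, the direct object of "trusted".
Its filler is the head noun "curator" (via "who"), at word 4.
(The other dependency links word 1 to a gap after word 12.)

4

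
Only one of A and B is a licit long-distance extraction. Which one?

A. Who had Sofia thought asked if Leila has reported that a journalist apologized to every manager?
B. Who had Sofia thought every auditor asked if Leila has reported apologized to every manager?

A

In B, the wh-phrase is extracted from inside a wh-island (introduced by "if"), which blocks movement.
In A, the extraction path crosses only that-complement boundaries, which are transparent.
So A is grammatical.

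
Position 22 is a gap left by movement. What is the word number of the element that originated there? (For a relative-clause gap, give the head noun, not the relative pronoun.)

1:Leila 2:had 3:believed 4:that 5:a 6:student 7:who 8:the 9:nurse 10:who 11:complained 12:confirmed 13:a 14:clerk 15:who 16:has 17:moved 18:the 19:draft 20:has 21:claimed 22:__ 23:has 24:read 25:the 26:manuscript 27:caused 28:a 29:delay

The gap at 22 is the subject of "read", inside a relative clause.
The relative pronoun is "who" (word 7); it is bound by the head noun immediately before it.
Its filler is the head noun "student", at word 6.

6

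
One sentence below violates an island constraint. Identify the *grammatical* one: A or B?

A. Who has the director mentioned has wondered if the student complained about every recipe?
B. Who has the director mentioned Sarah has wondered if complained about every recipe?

A

In B, the wh-phrase is extracted from inside a wh-island (introduced by "if"), which blocks movement.
In A, the extraction path crosses only that-complement boundaries, which are transparent.
So A is grammatical.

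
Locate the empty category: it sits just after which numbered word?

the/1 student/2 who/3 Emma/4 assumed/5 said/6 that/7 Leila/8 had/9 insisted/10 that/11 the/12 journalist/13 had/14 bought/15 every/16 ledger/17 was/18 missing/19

5

The displaced element is "the student" (word 2).
It is linked across 1 clause boundary (Ø).
It functions as the subject of "said", so the gap sits immediately after word 5 ("assumed").
Base order: Emma assumed that the student said that Leila had insisted that the journalist had bought every ledger.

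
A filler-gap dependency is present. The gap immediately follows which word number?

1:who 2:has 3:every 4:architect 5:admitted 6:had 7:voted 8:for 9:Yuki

5

The displaced element is "who" (word 1).
It is linked across 1 clause boundary (Ø).
It functions as the subject of "voted", so the gap sits immediately after word 5 ("admitted").
Base order: Every architect has admitted that who had voted for Yuki.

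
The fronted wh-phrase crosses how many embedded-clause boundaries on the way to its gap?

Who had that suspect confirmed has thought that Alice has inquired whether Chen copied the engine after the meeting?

1

"who" is extracted from the subject of "thought".
Boundaries crossed, outermost first: [Ø] — 1 in total.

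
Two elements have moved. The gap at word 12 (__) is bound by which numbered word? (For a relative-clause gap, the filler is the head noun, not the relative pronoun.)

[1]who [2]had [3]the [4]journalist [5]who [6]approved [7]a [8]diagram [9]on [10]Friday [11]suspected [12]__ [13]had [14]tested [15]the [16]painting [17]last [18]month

1

The marked gap is the subject of "tested".
Its filler is the fronted wh-phrase "who", at word 1.
(The other dependency links word 4 to a gap after word 5.)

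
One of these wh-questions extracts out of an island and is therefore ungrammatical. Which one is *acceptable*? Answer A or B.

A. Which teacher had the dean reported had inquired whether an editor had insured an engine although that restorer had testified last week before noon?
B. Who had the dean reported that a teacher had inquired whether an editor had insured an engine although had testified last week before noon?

In B, the wh-phrase is extracted from inside a wh-island (introduced by "whether"), which blocks movement.
In A, the extraction path crosses only that-complement boundaries, which are transparent.
So A is grammatical.

A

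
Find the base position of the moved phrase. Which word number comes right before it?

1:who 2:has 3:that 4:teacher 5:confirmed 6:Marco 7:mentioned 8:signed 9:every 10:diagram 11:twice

7

The displaced element is "who" (word 1).
It is linked across 2 clause boundaries (Ø → Ø).
It functions as the subject of "signed", so the gap sits immediately after word 7 ("mentioned").
Base order: That teacher has confirmed Marco mentioned that who signed every diagram twice.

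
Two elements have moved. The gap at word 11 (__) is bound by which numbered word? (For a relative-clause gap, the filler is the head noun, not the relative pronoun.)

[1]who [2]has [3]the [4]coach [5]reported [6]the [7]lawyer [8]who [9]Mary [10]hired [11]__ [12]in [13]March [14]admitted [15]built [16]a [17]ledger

7

The marked gap is inside the relative clause, the direct object of "hired".
Its filler is the head noun "lawyer" (via "who"), at word 7.
(The other dependency links word 1 to a gap after word 14.)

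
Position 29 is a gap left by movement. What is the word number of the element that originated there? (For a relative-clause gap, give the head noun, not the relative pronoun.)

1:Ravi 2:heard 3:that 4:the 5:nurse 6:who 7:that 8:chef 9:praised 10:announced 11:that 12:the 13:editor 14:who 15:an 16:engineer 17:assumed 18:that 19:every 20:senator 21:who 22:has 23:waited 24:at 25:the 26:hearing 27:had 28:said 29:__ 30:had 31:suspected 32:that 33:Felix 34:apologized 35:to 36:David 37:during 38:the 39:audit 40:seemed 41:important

13

The gap at 29 is the subject of "suspected", inside a relative clause.
The relative pronoun is "who" (word 14); it is bound by the head noun immediately before it.
Its filler is the head noun "editor", at word 13.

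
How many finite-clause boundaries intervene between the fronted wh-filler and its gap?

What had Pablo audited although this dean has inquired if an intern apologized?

"what" originates inside the matrix clause — no clause boundary is crossed.

0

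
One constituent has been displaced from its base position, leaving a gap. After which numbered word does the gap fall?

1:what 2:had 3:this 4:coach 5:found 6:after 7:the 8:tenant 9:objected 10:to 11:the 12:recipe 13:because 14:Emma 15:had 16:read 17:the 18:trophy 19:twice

5

The displaced element is "what" (word 1).
It functions as the direct object of "found", so the gap sits immediately after word 5 ("found").
Base order: This coach had found what after the tenant objected to the recipe because Emma had read the trophy twice.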